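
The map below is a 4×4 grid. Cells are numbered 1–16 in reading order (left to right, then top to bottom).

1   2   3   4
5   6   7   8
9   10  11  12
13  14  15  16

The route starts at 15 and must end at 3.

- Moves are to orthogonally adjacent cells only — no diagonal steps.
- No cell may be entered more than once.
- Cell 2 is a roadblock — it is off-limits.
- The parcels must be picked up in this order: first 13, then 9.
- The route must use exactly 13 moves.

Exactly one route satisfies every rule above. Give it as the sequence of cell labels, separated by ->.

The waypoints must appear in the order 13, 9, with no cell reused.
Route from 15: right 1 to 16, up 1 to 12, left 2 to 10, down 1 to 14, left 1 to 13, up 2 to 5, right 3 to 8, up 1 to 4, left 1 to 3 — 13 moves in all.
Check: order respected (13 at step 6, 9 at step 7); 13 moves as required.

15 -> 16 -> 12 -> 11 -> 10 -> 14 -> 13 -> 9 -> 5 -> 6 -> 7 -> 8 -> 4 -> 3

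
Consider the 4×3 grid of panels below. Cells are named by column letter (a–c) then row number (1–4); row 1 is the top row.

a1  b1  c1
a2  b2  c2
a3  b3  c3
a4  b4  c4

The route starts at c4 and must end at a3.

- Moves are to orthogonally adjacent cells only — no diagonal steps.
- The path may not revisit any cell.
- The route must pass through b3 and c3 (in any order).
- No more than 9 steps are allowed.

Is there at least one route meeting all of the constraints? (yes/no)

One route that works: c4 → c3 → b3 → a3.

yes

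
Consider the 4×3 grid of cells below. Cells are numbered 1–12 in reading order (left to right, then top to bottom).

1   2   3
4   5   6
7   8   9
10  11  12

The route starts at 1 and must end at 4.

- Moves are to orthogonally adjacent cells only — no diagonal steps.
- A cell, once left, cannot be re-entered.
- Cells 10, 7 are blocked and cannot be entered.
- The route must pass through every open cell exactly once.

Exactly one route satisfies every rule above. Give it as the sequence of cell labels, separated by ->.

1 -> 2 -> 3 -> 6 -> 9 -> 12 -> 11 -> 8 -> 5 -> 4

Need to visit all 10 open cells exactly once, starting at 1 and ending at 4.
Cell 11 has only two open neighbours (8 and 12), so the path must pass straight through it: one of those is the cell it's entered from and the other is where it exits.
Route from 1: 2× right (reaching 3), 3× down (reaching 12), left to 11, 2× up (reaching 5), left to 4 — 9 moves in all.
Check: all 10 open cells covered.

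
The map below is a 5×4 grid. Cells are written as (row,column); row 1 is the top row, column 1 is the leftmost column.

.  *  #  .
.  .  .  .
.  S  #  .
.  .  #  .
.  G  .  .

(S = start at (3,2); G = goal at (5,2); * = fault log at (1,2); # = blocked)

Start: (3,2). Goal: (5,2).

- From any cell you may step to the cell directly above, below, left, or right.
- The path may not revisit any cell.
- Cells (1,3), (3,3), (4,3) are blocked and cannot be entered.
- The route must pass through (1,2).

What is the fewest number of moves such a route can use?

8

Any route passes through (1,2) somewhere between (3,2) and (5,2). Summing Manhattan distances along the two legs ((3,2) → (1,2) → (5,2)) gives a lower bound of 2 + 4 = 6 moves.
The shortest route satisfying every rule uses 8 moves: (3,2) → (2,2) → (1,2) → (1,1) → (2,1) → (3,1) → (4,1) → (5,1) → (5,2).
The bound of 6 isn't tight here; checking systematically, no route of length 6 through 7 satisfies every constraint, so 8 is the minimum.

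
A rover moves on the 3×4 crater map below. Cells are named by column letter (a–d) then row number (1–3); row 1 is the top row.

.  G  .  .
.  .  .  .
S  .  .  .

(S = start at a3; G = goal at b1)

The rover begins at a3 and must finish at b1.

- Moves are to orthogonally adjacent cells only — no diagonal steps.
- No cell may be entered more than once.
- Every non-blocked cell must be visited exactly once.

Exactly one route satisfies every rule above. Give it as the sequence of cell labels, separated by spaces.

Need to visit all 12 open cells exactly once, starting at a3 and ending at b1.
Cell a1 has only two open neighbours (a2 and b1), so the path must pass straight through it: one of those is the cell it's entered from and the other is where it exits.
Route from a3: 3× right (reaching d3), 2× up (reaching d1), left to c1, down to c2, 2× left (reaching a2), up to a1, right to b1 — 11 moves in all.
Check: all 12 open cells covered.

a3 b3 c3 d3 d2 d1 c1 c2 b2 a2 a1 b1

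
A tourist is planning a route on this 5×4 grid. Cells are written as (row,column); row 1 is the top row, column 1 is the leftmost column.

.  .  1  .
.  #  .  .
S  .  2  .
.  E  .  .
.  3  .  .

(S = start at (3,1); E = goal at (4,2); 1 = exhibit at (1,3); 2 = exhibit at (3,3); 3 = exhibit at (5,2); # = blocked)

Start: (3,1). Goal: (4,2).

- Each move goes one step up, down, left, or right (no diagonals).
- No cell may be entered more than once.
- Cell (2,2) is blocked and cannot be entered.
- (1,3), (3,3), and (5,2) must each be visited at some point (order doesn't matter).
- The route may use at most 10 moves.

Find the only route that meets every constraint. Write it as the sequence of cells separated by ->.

(3,1) -> (2,1) -> (1,1) -> (1,2) -> (1,3) -> (2,3) -> (3,3) -> (4,3) -> (5,3) -> (5,2) -> (4,2)

The 10-move cap with required stops at (1,3), (3,3), (5,2) leaves no slack for detours.
Route from (3,1): up 2 to (1,1), right 2 to (1,3), down 4 to (5,3), left 1 to (5,2), up 1 to (4,2) — 10 moves in all.
Check: all required cells visited; 10 ≤ 10 moves.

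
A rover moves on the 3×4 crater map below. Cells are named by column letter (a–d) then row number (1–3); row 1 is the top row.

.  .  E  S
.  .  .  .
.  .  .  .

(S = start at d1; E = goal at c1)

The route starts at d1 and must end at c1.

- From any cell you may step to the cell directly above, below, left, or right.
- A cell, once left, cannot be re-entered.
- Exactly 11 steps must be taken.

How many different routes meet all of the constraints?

2

Need simple routes of exactly 11 moves from d1 to c1 (Manhattan distance 1, so 5 moves are spent on a detour and 5 undoing it).
Enumerating: d1 d2 d3 c3 c2 b2 b3 a3 a2 a1 b1 c1 | d1 d2 d3 c3 b3 a3 a2 a1 b1 b2 c2 c1.
That gives 2 routes.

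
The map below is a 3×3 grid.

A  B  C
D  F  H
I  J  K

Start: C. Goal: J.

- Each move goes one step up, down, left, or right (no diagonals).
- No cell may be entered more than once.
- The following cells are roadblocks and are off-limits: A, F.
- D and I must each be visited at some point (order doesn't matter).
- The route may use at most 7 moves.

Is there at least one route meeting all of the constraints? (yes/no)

no

D must be visited but has only one open neighbour (I), and it is neither the start nor the goal — the route would have to enter and leave through I, re-entering it.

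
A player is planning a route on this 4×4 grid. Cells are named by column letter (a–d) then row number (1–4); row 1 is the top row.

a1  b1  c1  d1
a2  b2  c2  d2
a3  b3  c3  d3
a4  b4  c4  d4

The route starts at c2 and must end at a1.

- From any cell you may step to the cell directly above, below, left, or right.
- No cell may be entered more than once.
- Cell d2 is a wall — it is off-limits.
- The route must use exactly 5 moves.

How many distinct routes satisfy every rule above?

5

Need simple routes of exactly 5 moves from c2 to a1 (Manhattan distance 3, so 1 moves are spent on a detour and 1 undoing it).
Enumerating: c2 c1 b1 b2 a2 a1 | c2 c3 b3 b2 b1 a1 | c2 c3 b3 b2 a2 a1 | c2 c3 b3 a3 a2 a1 | c2 b2 b3 a3 a2 a1.
That gives 5 routes.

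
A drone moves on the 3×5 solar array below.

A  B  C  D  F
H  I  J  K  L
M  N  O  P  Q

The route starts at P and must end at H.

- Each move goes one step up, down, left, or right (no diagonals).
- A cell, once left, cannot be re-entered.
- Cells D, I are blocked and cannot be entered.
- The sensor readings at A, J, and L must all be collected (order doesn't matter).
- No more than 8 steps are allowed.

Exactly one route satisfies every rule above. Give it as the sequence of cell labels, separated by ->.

The 8-move cap with required stops at A, J, L leaves no slack for detours.
Route from P: right to Q, up to L, 2× left (reaching J), up to C, 2× left (reaching A), down to H — 8 moves in all.
Check: all required cells visited; 8 ≤ 8 moves.

P -> Q -> L -> K -> J -> C -> B -> A -> H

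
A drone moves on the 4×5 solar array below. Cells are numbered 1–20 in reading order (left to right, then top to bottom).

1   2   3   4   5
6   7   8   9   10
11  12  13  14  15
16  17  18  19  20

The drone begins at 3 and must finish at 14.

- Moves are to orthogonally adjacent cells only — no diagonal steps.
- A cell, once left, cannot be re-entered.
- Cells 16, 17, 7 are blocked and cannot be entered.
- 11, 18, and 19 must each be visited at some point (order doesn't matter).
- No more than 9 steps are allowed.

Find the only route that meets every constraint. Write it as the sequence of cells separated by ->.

Any route must reach 11, 18, and 19 and still end at 14 within 9 moves, so the order of the required stops is forced.
Route from 3: 2× left (reaching 1), 2× down (reaching 11), 2× right (reaching 13), down to 18, right to 19, up to 14 — 9 moves in all.
Check: all required cells visited; 9 ≤ 9 moves.

3 -> 2 -> 1 -> 6 -> 11 -> 12 -> 13 -> 18 -> 19 -> 14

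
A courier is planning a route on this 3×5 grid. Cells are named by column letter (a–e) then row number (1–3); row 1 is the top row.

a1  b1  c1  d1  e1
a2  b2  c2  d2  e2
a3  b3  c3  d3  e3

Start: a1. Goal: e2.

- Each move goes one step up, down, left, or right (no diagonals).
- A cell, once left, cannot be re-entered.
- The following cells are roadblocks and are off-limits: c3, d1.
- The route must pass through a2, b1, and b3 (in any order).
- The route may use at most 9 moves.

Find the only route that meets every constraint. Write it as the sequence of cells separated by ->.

a1 -> a2 -> a3 -> b3 -> b2 -> b1 -> c1 -> c2 -> d2 -> e2

Any route must reach a2, b1, and b3 and still end at e2 within 9 moves, so the order of the required stops is forced.
Route from a1: 2× down (reaching a3), right to b3, 2× up (reaching b1), right to c1, down to c2, 2× right (reaching e2) — 9 moves in all.
Check: all required cells visited; 9 ≤ 9 moves.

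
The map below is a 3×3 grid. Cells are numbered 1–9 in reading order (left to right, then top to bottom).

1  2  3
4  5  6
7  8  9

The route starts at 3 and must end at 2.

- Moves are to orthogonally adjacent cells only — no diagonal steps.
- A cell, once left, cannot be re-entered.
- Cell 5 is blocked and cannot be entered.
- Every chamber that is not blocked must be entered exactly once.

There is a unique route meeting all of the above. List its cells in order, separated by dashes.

Need to visit all 8 open cells exactly once, starting at 3 and ending at 2.
Cell 7 has only two open neighbours (4 and 8), so the path must pass straight through it: one of those is the cell it's entered from and the other is where it exits.
Route from 3: 2× down (reaching 9), 2× left (reaching 7), 2× up (reaching 1), right to 2 — 7 moves in all.
Check: all 8 open cells covered.

3 - 6 - 9 - 8 - 7 - 4 - 1 - 2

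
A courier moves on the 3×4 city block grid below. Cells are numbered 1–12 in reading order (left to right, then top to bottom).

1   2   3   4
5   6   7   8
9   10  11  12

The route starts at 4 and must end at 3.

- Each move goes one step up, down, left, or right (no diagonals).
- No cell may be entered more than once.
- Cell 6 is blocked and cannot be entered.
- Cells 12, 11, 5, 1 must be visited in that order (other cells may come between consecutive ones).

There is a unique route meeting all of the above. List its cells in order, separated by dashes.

The waypoints must appear in the order 12, 11, 5, 1, with no cell reused.
Route from 4: down 2 to 12, left 3 to 9, up 2 to 1, right 2 to 3 — 9 moves in all.
Check: order respected (12 at step 2, 11 at step 3, 5 at step 6, 1 at step 7).

4 - 8 - 12 - 11 - 10 - 9 - 5 - 1 - 2 - 3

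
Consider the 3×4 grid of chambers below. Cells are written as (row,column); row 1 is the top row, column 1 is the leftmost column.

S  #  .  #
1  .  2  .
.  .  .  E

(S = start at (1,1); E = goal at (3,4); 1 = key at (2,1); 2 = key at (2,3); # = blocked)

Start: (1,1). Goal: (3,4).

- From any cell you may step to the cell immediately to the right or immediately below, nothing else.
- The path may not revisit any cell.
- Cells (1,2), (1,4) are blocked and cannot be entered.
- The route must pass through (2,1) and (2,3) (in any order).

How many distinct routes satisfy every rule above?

2

A right/down-only route from (1,1) to (3,4) makes exactly 2 down-moves and 3 right-moves in some order.
With no other constraints that would be C(5,2) = 10 routes.
A monotone route can only reach the required cells in the order (2,1), (2,3), so split there and multiply the segment counts (each segment already excludes blocked cells): (1,1)→(2,1): 1; (2,1)→(2,3): 1; (2,3)→(3,4): 2; product = 2.
That gives 2 routes.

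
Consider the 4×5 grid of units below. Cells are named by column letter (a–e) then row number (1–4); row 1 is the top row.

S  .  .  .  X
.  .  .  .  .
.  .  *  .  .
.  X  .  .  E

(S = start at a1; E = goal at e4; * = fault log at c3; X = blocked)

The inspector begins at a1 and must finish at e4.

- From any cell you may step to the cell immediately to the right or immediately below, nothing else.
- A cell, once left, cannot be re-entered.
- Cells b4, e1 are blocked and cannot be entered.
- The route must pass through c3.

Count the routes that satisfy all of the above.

A right/down-only route from a1 to e4 makes exactly 3 down-moves and 4 right-moves in some order.
With no other constraints that would be C(7,3) = 35 routes.
Split at c3 and multiply the segment counts (each segment already excludes blocked cells): a1→c3: 6; c3→e4: 3; product = 18.
That gives 18 routes.

18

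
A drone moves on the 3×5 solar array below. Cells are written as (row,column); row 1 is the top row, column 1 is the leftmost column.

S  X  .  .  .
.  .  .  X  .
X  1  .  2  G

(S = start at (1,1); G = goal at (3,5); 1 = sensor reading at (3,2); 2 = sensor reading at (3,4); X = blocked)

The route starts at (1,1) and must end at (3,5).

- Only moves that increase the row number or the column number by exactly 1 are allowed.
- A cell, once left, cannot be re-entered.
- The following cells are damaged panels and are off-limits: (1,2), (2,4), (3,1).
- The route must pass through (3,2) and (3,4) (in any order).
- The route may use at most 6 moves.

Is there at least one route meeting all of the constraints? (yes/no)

One route that works: (1,1) → (2,1) → (2,2) → (3,2) → (3,3) → (3,4) → (3,5).

yes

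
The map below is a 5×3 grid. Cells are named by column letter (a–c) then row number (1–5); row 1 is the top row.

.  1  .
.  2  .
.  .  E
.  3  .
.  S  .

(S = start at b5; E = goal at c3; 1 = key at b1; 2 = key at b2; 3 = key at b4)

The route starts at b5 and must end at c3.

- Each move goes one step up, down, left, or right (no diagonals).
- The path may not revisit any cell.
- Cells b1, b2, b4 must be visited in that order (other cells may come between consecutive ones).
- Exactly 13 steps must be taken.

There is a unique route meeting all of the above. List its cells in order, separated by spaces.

The waypoints must appear in the order b1, b2, b4, with no cell reused.
Route from b5: left 1 to a5, up 4 to a1, right 2 to c1, down 1 to c2, left 1 to b2, down 2 to b4, right 1 to c4, up 1 to c3 — 13 moves in all.
Check: order respected (1 at step 6, 2 at step 9, 3 at step 11); 13 moves as required.

b5 a5 a4 a3 a2 a1 b1 c1 c2 b2 b3 b4 c4 c3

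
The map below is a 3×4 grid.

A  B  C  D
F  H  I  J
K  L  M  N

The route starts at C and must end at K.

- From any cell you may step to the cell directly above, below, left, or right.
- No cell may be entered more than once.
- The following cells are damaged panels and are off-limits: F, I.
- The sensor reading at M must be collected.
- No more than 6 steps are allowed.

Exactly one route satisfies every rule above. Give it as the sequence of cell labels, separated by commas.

C, D, J, N, M, L, K

Any route must reach M and still end at K within 6 moves, so the order of the required stops is forced.
Route from C: right 1 to D, down 2 to N, left 3 to K — 6 moves in all.
Check: all required cells visited; 6 ≤ 6 moves.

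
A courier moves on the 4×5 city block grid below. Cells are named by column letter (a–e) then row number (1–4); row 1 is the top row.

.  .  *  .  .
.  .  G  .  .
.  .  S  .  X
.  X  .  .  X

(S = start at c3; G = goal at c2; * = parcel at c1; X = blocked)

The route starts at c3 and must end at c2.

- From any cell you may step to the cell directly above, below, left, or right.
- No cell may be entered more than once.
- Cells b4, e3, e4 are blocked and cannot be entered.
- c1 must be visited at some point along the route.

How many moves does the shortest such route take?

5

Any route passes through c1 somewhere between c3 and c2. Summing Manhattan distances along the two legs (c3 → c1 → c2) gives a lower bound of 2 + 1 = 3 moves.
The shortest route satisfying every rule uses 5 moves: c3 → b3 → b2 → b1 → c1 → c2.
The no-revisit rule (legs can't share cells) pushes the minimum above the 3-move bound; an exhaustive check rules out every length from 3 to 4, leaving 5 as the minimum.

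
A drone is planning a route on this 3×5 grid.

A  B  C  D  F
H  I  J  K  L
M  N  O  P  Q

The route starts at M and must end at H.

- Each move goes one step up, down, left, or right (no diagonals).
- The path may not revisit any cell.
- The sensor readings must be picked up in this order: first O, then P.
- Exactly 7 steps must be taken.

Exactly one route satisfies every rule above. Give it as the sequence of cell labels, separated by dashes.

M - N - O - P - K - J - I - H

The waypoints must appear in the order O, P, with no cell reused.
Route from M: 3× right (reaching P), up to K, 3× left (reaching H) — 7 moves in all.
Check: order respected (O at step 2, P at step 3); 7 moves as required.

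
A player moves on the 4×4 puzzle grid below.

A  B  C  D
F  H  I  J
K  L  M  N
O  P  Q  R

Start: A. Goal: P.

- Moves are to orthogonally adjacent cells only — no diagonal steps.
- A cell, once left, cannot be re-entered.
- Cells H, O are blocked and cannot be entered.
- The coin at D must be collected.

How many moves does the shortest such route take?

8

Any route passes through D somewhere between A and P. Summing Manhattan distances along the two legs (A → D → P) gives a lower bound of 3 + 5 = 8 moves.
A route of 8 moves achieves this: A → B → C → D → J → N → R → Q → P.
Since 8 matches the lower bound, it is optimal.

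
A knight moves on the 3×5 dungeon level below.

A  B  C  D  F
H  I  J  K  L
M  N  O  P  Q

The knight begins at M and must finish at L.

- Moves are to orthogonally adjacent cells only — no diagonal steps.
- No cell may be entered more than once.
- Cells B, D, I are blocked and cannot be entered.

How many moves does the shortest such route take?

The Manhattan distance from M to L is |3−2| + |1−5| = 5, so at least 5 moves are needed.
A route of 5 moves achieves this: M → N → O → J → K → L.
Since 5 matches the lower bound, it is optimal.

5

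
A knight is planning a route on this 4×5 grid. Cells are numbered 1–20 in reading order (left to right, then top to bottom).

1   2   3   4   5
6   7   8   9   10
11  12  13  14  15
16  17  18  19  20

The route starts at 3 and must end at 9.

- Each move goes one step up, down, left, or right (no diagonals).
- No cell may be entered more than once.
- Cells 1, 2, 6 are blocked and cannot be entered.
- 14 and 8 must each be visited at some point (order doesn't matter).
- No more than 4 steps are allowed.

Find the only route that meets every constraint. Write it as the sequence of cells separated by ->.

Any route must reach 14 and 8 and still end at 9 within 4 moves, so the order of the required stops is forced.
Route from 3: 2× down (reaching 13), right to 14, up to 9 — 4 moves in all.
Check: all required cells visited; 4 ≤ 4 moves.

3 -> 8 -> 13 -> 14 -> 9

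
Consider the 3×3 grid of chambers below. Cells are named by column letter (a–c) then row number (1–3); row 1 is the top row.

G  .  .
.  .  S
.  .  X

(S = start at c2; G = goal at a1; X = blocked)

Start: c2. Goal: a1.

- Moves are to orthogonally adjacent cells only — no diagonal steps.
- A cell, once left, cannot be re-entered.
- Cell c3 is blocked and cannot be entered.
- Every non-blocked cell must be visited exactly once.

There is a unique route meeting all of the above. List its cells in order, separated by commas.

Need to visit all 8 open cells exactly once, starting at c2 and ending at a1.
Cell b3 has only two open neighbours (b2 and a3), so the path must pass straight through it: one of those is the cell it's entered from and the other is where it exits.
Route from c2: up to c1, left to b1, 2× down (reaching b3), left to a3, 2× up (reaching a1) — 7 moves in all.
Check: all 8 open cells covered.

c2, c1, b1, b2, b3, a3, a2, a1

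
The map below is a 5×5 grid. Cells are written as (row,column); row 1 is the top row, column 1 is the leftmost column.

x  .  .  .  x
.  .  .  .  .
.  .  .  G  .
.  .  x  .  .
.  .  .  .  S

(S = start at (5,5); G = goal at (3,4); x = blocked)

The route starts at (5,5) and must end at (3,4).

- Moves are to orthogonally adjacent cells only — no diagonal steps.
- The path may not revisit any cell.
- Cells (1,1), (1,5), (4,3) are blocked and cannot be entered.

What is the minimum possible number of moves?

The Manhattan distance from (5,5) to (3,4) is |5−3| + |5−4| = 3, so at least 3 moves are needed.
A route of 3 moves achieves this: (5,5) → (4,5) → (3,5) → (3,4).
Since 3 matches the lower bound, it is optimal.

3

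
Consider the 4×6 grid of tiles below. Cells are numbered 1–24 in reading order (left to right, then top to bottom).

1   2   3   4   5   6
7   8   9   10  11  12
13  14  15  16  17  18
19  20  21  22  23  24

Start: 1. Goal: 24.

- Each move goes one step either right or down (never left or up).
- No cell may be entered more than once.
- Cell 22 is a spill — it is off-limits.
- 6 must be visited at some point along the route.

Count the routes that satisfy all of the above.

A right/down-only route from 1 to 24 makes exactly 3 down-moves and 5 right-moves in some order.
With no other constraints that would be C(8,3) = 56 routes.
Split at 6 and multiply the segment counts (each segment already excludes blocked cells): 1→6: 1; 6→24: 1; product = 1.
That gives 1 route.

1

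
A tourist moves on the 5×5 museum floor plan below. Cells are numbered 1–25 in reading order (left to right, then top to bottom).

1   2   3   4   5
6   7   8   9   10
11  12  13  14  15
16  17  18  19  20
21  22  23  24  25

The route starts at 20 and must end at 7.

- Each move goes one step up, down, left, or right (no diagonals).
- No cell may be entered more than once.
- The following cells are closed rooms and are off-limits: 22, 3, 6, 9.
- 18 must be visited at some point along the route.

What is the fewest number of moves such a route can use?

Any route passes through 18 somewhere between 20 and 7. Summing Manhattan distances along the two legs (20 → 18 → 7) gives a lower bound of 2 + 3 = 5 moves.
A route of 5 moves achieves this: 20 → 19 → 18 → 13 → 8 → 7.
Since 5 matches the lower bound, it is optimal.

5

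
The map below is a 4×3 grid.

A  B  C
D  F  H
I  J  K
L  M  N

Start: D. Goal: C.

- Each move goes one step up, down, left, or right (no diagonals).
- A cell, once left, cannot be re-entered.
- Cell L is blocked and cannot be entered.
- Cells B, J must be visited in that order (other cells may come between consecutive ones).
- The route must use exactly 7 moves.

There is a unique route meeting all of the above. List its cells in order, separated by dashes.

The waypoints must appear in the order B, J, with no cell reused.
Route from D: up 1 to A, right 1 to B, down 2 to J, right 1 to K, up 2 to C — 7 moves in all.
Check: order respected (B at step 2, J at step 4); 7 moves as required.

D - A - B - F - J - K - H - C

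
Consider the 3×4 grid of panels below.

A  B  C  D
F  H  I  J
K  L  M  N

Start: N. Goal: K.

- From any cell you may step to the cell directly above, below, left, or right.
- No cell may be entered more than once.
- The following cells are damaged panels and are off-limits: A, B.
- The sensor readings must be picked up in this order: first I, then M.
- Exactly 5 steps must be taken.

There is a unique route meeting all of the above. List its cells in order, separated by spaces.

The waypoints must appear in the order I, M, with no cell reused.
Route from N: up to J, left to I, down to M, 2× left (reaching K) — 5 moves in all.
Check: order respected (I at step 2, M at step 3); 5 moves as required.

N J I M L K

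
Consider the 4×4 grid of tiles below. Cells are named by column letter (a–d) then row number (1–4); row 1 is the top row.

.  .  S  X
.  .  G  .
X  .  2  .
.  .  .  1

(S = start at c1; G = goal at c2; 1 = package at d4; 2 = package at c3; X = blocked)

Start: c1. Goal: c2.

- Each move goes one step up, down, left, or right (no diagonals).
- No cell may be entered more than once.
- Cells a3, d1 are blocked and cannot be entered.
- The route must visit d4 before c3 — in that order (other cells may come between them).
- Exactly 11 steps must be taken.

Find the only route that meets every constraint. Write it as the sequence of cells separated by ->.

c1 -> b1 -> a1 -> a2 -> b2 -> b3 -> b4 -> c4 -> d4 -> d3 -> c3 -> c2

The waypoints must appear in the order d4, c3, with no cell reused.
Route from c1: 2× left (reaching a1), down to a2, right to b2, 2× down (reaching b4), 2× right (reaching d4), up to d3, left to c3, up to c2 — 11 moves in all.
Check: order respected (1 at step 8, 2 at step 10); 11 moves as required.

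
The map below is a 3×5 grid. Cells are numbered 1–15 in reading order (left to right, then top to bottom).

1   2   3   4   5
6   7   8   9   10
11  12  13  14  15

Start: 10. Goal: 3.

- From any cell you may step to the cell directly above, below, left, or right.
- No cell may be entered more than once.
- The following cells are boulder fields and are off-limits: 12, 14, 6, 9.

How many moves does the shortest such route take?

3

The Manhattan distance from 10 to 3 is |2−1| + |5−3| = 3, so at least 3 moves are needed.
A route of 3 moves achieves this: 10 → 5 → 4 → 3.
Since 3 matches the lower bound, it is optimal.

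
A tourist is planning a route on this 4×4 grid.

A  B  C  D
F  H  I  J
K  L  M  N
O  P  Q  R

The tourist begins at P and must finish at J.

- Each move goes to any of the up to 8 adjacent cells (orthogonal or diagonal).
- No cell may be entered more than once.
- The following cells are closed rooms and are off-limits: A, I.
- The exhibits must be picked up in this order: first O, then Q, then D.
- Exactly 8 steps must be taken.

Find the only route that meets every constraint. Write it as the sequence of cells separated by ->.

The waypoints must appear in the order O, Q, D, with no cell reused.
Route from P: left to O, up-right to L, down-right to Q, up to M, up-left to H, up-right to C, right to D, down to J — 8 moves in all.
Check: order respected (O at step 1, Q at step 3, D at step 7); 8 moves as required.

P -> O -> L -> Q -> M -> H -> C -> D -> J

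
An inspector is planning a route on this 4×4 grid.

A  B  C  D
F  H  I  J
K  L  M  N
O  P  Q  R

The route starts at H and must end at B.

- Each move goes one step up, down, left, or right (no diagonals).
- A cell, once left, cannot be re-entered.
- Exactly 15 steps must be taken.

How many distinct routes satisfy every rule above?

2

Need simple routes of exactly 15 moves from H to B (Manhattan distance 1, so 7 moves are spent on a detour and 7 undoing it).
Enumerating: H L M I C D J N R Q P O K F A B | H I C D J N R Q M L P O K F A B.
That gives 2 routes.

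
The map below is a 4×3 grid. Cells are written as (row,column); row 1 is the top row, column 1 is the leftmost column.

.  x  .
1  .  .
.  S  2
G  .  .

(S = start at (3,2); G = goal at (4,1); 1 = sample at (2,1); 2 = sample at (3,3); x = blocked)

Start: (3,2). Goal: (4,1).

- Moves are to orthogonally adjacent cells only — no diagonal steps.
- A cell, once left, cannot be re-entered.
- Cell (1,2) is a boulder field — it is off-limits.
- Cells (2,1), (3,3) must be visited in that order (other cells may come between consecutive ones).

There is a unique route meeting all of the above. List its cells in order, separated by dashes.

(3,2) - (3,1) - (2,1) - (2,2) - (2,3) - (3,3) - (4,3) - (4,2) - (4,1)

The waypoints must appear in the order (2,1), (3,3), with no cell reused.
Route from (3,2): left 1 to (3,1), up 1 to (2,1), right 2 to (2,3), down 2 to (4,3), left 2 to (4,1) — 8 moves in all.
Check: order respected (1 at step 2, 2 at step 5).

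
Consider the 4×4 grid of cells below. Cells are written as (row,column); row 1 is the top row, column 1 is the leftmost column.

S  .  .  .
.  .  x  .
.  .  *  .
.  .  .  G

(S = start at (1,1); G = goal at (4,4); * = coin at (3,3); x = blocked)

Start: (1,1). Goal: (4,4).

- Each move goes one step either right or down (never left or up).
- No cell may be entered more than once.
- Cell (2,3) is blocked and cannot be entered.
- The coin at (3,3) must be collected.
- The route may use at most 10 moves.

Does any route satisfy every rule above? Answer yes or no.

yes

One route that works: (1,1) → (2,1) → (3,1) → (3,2) → (3,3) → (4,3) → (4,4).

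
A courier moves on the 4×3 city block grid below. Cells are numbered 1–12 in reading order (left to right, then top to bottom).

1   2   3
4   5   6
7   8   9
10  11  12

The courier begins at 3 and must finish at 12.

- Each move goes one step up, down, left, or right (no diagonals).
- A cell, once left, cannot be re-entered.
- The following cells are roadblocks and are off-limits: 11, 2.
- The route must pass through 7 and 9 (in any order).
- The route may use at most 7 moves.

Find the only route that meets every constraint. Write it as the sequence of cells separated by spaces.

The budget equals the shortest possible length, so every move has to be on a shortest route through the required cells.
Route from 3: down to 6, 2× left (reaching 4), down to 7, 2× right (reaching 9), down to 12 — 7 moves in all.
Check: all required cells visited; 7 ≤ 7 moves.

3 6 5 4 7 8 9 12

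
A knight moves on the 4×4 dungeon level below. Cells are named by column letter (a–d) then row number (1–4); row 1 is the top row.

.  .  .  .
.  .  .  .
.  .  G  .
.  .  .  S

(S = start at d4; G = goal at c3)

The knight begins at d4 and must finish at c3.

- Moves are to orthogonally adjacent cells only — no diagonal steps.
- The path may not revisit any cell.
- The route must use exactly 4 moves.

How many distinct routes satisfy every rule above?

Need simple routes of exactly 4 moves from d4 to c3 (Manhattan distance 2, so 1 moves are spent on a detour and 1 undoing it).
Enumerating: d4 d3 d2 c2 c3 | d4 c4 b4 b3 c3.
That gives 2 routes.

2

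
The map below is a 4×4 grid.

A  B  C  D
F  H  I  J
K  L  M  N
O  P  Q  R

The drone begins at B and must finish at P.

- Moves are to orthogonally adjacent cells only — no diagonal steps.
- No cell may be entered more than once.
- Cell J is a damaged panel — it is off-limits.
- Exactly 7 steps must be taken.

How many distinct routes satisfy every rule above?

Need simple routes of exactly 7 moves from B to P (Manhattan distance 3, so 2 moves are spent on a detour and 2 undoing it).
Branch systematically from the start, pruning whenever the remaining move budget drops below the Manhattan distance to P or differs from it in parity. Grouping the completions by first move — via H: 4; via A: 5; via C: 6 — and summing: 4 + 5 + 6 = 15.
That gives 15 routes.

15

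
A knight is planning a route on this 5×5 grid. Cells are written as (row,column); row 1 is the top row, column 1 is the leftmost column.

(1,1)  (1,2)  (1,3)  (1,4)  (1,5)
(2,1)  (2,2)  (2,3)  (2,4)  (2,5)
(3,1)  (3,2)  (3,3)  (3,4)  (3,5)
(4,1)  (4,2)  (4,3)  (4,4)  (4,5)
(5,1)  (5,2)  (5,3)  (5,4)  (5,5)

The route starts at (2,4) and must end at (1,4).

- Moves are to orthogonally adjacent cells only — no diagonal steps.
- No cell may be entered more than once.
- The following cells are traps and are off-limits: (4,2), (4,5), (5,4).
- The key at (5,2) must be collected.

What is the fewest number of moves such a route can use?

13

Any route passes through (5,2) somewhere between (2,4) and (1,4). Summing Manhattan distances along the two legs ((2,4) → (5,2) → (1,4)) gives a lower bound of 5 + 6 = 11 moves.
The shortest route satisfying every rule uses 13 moves: (2,4) → (3,4) → (4,4) → (4,3) → (5,3) → (5,2) → (5,1) → (4,1) → (3,1) → (2,1) → (1,1) → (1,2) → (1,3) → (1,4).
The no-revisit rule (legs can't share cells) pushes the minimum above the 11-move bound; an exhaustive check rules out every length from 11 to 12, leaving 13 as the minimum.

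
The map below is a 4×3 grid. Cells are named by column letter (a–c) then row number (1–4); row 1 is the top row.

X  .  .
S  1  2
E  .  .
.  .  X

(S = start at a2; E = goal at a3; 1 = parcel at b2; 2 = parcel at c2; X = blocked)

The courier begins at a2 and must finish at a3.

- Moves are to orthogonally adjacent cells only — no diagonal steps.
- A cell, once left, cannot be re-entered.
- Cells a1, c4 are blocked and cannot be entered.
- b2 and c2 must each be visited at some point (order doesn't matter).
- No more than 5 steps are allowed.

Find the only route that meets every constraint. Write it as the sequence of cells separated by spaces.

a2 b2 c2 c3 b3 a3

The budget equals the shortest possible length, so every move has to be on a shortest route through the required cells.
Route from a2: 2× right (reaching c2), down to c3, 2× left (reaching a3) — 5 moves in all.
Check: all required cells visited; 5 ≤ 5 moves.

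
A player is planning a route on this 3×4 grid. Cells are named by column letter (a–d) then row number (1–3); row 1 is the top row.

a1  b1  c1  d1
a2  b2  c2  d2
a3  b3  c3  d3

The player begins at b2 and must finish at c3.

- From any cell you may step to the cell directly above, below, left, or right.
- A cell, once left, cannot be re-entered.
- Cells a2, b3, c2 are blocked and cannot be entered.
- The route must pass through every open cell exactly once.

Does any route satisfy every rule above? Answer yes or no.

Cell a1 has only one open neighbour but is neither the start nor the goal, so a Hamiltonian route would have to both enter and leave it through the same neighbour — impossible without revisiting.

no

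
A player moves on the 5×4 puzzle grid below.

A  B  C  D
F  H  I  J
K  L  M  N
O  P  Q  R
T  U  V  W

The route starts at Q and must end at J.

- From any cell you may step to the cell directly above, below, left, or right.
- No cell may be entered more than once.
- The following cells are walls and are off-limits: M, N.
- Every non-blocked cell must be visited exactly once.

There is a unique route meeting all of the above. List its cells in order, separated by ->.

Q -> R -> W -> V -> U -> T -> O -> P -> L -> K -> F -> A -> B -> H -> I -> C -> D -> J

Need to visit all 18 open cells exactly once, starting at Q and ending at J.
Cell T has only two open neighbours (O and U), so the path must pass straight through it: one of those is the cell it's entered from and the other is where it exits.
Route from Q: right to R, down to W, 3× left (reaching T), up to O, right to P, up to L, left to K, 2× up (reaching A), right to B, down to H, right to I, up to C, right to D, down to J — 17 moves in all.
Check: all 18 open cells covered.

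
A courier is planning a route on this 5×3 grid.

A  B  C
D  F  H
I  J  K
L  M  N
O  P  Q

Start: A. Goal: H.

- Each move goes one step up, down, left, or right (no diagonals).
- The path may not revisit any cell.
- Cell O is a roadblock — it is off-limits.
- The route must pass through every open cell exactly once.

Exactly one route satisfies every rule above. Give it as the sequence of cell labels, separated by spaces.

A D I L M P Q N K J F B C H

Need to visit all 14 open cells exactly once, starting at A and ending at H.
Route from A: 3× down (reaching L), right to M, down to P, right to Q, 2× up (reaching K), left to J, 2× up (reaching B), right to C, down to H — 13 moves in all.
Check: all 14 open cells covered.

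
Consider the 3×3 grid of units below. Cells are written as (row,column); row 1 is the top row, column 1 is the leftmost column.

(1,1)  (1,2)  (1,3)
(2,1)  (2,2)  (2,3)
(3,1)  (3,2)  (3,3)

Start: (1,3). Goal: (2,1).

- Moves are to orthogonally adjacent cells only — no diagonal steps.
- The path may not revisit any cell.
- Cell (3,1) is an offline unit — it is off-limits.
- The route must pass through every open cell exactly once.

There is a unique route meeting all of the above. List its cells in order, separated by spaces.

(1,3) (2,3) (3,3) (3,2) (2,2) (1,2) (1,1) (2,1)

Need to visit all 8 open cells exactly once, starting at (1,3) and ending at (2,1).
Cell (3,3) has only two open neighbours ((2,3) and (3,2)), so the path must pass straight through it: one of those is the cell it's entered from and the other is where it exits.
Route from (1,3): 2× down (reaching (3,3)), left to (3,2), 2× up (reaching (1,2)), left to (1,1), down to (2,1) — 7 moves in all.
Check: all 8 open cells covered.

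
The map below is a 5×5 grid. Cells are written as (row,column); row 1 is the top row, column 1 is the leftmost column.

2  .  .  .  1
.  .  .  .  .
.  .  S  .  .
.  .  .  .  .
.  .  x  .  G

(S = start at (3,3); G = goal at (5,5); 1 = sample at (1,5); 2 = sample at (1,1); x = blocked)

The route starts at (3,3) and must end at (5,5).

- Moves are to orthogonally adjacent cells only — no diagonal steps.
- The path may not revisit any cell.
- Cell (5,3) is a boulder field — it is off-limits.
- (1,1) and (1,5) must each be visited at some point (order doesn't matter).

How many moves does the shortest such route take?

Any route passes through (1,1) and (1,5) in some order between (3,3) and (5,5). Summing Manhattan distances along each leg and taking the cheapest ordering ((3,3) → (1,1) → (1,5) → (5,5)) gives a lower bound of 4 + 4 + 4 = 12 moves.
A route of 12 moves achieves this: (3,3) → (2,3) → (2,2) → (2,1) → (1,1) → (1,2) → (1,3) → (1,4) → (1,5) → (2,5) → (3,5) → (4,5) → (5,5).
Since 12 matches the lower bound, it is optimal.

12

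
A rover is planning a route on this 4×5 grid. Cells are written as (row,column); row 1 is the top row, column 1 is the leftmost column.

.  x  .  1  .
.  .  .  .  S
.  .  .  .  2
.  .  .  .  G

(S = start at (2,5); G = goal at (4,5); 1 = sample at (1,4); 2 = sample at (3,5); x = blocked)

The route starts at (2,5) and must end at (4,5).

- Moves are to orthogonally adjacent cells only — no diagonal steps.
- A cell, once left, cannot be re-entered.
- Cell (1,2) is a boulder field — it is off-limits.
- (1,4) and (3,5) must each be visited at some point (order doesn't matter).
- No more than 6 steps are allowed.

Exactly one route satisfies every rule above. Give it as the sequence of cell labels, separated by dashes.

Any route must reach (1,4) and (3,5) and still end at (4,5) within 6 moves, so the order of the required stops is forced.
Route from (2,5): up 1 to (1,5), left 1 to (1,4), down 2 to (3,4), right 1 to (3,5), down 1 to (4,5) — 6 moves in all.
Check: all required cells visited; 6 ≤ 6 moves.

(2,5) - (1,5) - (1,4) - (2,4) - (3,4) - (3,5) - (4,5)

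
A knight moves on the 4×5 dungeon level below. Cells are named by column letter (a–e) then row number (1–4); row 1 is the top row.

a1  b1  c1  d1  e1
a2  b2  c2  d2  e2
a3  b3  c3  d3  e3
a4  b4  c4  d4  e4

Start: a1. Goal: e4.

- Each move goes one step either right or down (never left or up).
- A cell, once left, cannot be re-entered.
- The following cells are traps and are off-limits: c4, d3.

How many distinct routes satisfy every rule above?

5

A right/down-only route from a1 to e4 makes exactly 3 down-moves and 4 right-moves in some order.
With no other constraints that would be C(7,3) = 35 routes.
Subtract routes through each blocked cell (inclusion–exclusion for overlaps): − through d3: 20 − through c4: 10 → 5.
That gives 5 routes.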